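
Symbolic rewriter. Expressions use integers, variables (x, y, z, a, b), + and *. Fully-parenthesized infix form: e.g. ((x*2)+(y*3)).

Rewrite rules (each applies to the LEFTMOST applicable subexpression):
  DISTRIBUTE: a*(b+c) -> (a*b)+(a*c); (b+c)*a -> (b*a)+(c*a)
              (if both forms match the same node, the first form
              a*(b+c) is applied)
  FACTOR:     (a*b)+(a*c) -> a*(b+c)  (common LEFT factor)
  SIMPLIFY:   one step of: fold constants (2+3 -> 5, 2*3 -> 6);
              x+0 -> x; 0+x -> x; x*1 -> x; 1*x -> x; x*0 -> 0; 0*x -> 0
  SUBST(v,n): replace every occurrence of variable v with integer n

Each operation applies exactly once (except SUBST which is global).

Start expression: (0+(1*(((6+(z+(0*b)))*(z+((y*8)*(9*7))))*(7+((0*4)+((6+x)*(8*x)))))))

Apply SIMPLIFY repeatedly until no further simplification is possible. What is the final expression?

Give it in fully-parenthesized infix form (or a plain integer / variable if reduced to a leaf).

Start: (0+(1*(((6+(z+(0*b)))*(z+((y*8)*(9*7))))*(7+((0*4)+((6+x)*(8*x)))))))
Step 1: at root: (0+(1*(((6+(z+(0*b)))*(z+((y*8)*(9*7))))*(7+((0*4)+((6+x)*(8*x))))))) -> (1*(((6+(z+(0*b)))*(z+((y*8)*(9*7))))*(7+((0*4)+((6+x)*(8*x)))))); overall: (0+(1*(((6+(z+(0*b)))*(z+((y*8)*(9*7))))*(7+((0*4)+((6+x)*(8*x))))))) -> (1*(((6+(z+(0*b)))*(z+((y*8)*(9*7))))*(7+((0*4)+((6+x)*(8*x))))))
Step 2: at root: (1*(((6+(z+(0*b)))*(z+((y*8)*(9*7))))*(7+((0*4)+((6+x)*(8*x)))))) -> (((6+(z+(0*b)))*(z+((y*8)*(9*7))))*(7+((0*4)+((6+x)*(8*x))))); overall: (1*(((6+(z+(0*b)))*(z+((y*8)*(9*7))))*(7+((0*4)+((6+x)*(8*x)))))) -> (((6+(z+(0*b)))*(z+((y*8)*(9*7))))*(7+((0*4)+((6+x)*(8*x)))))
Step 3: at LLRR: (0*b) -> 0; overall: (((6+(z+(0*b)))*(z+((y*8)*(9*7))))*(7+((0*4)+((6+x)*(8*x))))) -> (((6+(z+0))*(z+((y*8)*(9*7))))*(7+((0*4)+((6+x)*(8*x)))))
Step 4: at LLR: (z+0) -> z; overall: (((6+(z+0))*(z+((y*8)*(9*7))))*(7+((0*4)+((6+x)*(8*x))))) -> (((6+z)*(z+((y*8)*(9*7))))*(7+((0*4)+((6+x)*(8*x)))))
Step 5: at LRRR: (9*7) -> 63; overall: (((6+z)*(z+((y*8)*(9*7))))*(7+((0*4)+((6+x)*(8*x))))) -> (((6+z)*(z+((y*8)*63)))*(7+((0*4)+((6+x)*(8*x)))))
Step 6: at RRL: (0*4) -> 0; overall: (((6+z)*(z+((y*8)*63)))*(7+((0*4)+((6+x)*(8*x))))) -> (((6+z)*(z+((y*8)*63)))*(7+(0+((6+x)*(8*x)))))
Step 7: at RR: (0+((6+x)*(8*x))) -> ((6+x)*(8*x)); overall: (((6+z)*(z+((y*8)*63)))*(7+(0+((6+x)*(8*x))))) -> (((6+z)*(z+((y*8)*63)))*(7+((6+x)*(8*x))))
Fixed point: (((6+z)*(z+((y*8)*63)))*(7+((6+x)*(8*x))))

Answer: (((6+z)*(z+((y*8)*63)))*(7+((6+x)*(8*x))))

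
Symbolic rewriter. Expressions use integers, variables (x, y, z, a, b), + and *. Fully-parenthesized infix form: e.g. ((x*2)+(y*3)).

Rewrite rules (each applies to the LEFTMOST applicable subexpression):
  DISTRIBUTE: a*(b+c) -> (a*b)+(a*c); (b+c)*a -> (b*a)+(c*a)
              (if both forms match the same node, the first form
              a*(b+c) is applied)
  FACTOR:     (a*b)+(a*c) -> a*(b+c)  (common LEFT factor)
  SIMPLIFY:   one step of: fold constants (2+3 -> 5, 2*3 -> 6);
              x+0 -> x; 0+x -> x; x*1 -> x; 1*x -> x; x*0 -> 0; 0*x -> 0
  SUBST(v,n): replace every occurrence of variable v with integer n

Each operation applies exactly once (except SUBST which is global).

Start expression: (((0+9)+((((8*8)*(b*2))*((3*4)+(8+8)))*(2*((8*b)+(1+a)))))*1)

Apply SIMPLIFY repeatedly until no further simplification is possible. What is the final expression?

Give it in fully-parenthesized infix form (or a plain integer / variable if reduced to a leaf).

Answer: (9+(((64*(b*2))*28)*(2*((8*b)+(1+a)))))

Derivation:
Start: (((0+9)+((((8*8)*(b*2))*((3*4)+(8+8)))*(2*((8*b)+(1+a)))))*1)
Step 1: at root: (((0+9)+((((8*8)*(b*2))*((3*4)+(8+8)))*(2*((8*b)+(1+a)))))*1) -> ((0+9)+((((8*8)*(b*2))*((3*4)+(8+8)))*(2*((8*b)+(1+a))))); overall: (((0+9)+((((8*8)*(b*2))*((3*4)+(8+8)))*(2*((8*b)+(1+a)))))*1) -> ((0+9)+((((8*8)*(b*2))*((3*4)+(8+8)))*(2*((8*b)+(1+a)))))
Step 2: at L: (0+9) -> 9; overall: ((0+9)+((((8*8)*(b*2))*((3*4)+(8+8)))*(2*((8*b)+(1+a))))) -> (9+((((8*8)*(b*2))*((3*4)+(8+8)))*(2*((8*b)+(1+a)))))
Step 3: at RLLL: (8*8) -> 64; overall: (9+((((8*8)*(b*2))*((3*4)+(8+8)))*(2*((8*b)+(1+a))))) -> (9+(((64*(b*2))*((3*4)+(8+8)))*(2*((8*b)+(1+a)))))
Step 4: at RLRL: (3*4) -> 12; overall: (9+(((64*(b*2))*((3*4)+(8+8)))*(2*((8*b)+(1+a))))) -> (9+(((64*(b*2))*(12+(8+8)))*(2*((8*b)+(1+a)))))
Step 5: at RLRR: (8+8) -> 16; overall: (9+(((64*(b*2))*(12+(8+8)))*(2*((8*b)+(1+a))))) -> (9+(((64*(b*2))*(12+16))*(2*((8*b)+(1+a)))))
Step 6: at RLR: (12+16) -> 28; overall: (9+(((64*(b*2))*(12+16))*(2*((8*b)+(1+a))))) -> (9+(((64*(b*2))*28)*(2*((8*b)+(1+a)))))
Fixed point: (9+(((64*(b*2))*28)*(2*((8*b)+(1+a)))))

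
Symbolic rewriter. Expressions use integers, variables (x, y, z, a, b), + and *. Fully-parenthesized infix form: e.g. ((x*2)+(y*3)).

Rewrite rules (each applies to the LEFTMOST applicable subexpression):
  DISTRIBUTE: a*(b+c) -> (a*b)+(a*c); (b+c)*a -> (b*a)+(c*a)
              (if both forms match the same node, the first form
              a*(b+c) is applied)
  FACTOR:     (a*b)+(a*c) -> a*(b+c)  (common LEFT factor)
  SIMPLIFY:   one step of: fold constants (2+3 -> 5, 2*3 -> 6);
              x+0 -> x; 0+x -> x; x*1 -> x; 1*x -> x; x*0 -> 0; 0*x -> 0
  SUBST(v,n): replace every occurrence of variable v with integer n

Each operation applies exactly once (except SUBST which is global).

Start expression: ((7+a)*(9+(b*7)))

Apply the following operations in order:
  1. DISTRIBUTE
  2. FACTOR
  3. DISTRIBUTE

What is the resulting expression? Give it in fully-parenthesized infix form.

Start: ((7+a)*(9+(b*7)))
Apply DISTRIBUTE at root (target: ((7+a)*(9+(b*7)))): ((7+a)*(9+(b*7))) -> (((7+a)*9)+((7+a)*(b*7)))
Apply FACTOR at root (target: (((7+a)*9)+((7+a)*(b*7)))): (((7+a)*9)+((7+a)*(b*7))) -> ((7+a)*(9+(b*7)))
Apply DISTRIBUTE at root (target: ((7+a)*(9+(b*7)))): ((7+a)*(9+(b*7))) -> (((7+a)*9)+((7+a)*(b*7)))

Answer: (((7+a)*9)+((7+a)*(b*7)))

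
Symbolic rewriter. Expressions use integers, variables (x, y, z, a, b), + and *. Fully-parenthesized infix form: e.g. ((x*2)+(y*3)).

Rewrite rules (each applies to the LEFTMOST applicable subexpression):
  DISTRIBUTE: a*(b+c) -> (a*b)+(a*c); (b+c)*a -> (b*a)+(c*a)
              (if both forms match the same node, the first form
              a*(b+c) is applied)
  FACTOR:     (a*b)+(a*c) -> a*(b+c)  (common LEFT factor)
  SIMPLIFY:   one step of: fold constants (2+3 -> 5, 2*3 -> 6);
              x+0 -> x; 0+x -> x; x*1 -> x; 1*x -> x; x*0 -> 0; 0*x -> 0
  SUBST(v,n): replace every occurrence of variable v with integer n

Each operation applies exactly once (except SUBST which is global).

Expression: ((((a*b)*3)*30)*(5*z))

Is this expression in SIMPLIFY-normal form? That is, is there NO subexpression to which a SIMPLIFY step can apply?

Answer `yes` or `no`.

Answer: yes

Derivation:
Expression: ((((a*b)*3)*30)*(5*z))
Scanning for simplifiable subexpressions (pre-order)...
  at root: ((((a*b)*3)*30)*(5*z)) (not simplifiable)
  at L: (((a*b)*3)*30) (not simplifiable)
  at LL: ((a*b)*3) (not simplifiable)
  at LLL: (a*b) (not simplifiable)
  at R: (5*z) (not simplifiable)
Result: no simplifiable subexpression found -> normal form.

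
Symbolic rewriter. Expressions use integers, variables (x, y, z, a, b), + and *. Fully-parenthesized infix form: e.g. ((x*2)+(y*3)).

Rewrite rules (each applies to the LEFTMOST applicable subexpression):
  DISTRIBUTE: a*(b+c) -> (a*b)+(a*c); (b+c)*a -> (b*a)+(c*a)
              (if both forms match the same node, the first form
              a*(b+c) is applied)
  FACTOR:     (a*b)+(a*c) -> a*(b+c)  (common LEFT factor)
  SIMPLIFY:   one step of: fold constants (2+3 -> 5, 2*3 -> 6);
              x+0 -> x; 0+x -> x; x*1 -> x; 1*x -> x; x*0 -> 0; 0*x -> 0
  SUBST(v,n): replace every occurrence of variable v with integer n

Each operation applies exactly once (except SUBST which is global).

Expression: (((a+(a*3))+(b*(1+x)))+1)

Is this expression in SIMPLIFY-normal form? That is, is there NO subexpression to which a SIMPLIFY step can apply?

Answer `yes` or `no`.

Expression: (((a+(a*3))+(b*(1+x)))+1)
Scanning for simplifiable subexpressions (pre-order)...
  at root: (((a+(a*3))+(b*(1+x)))+1) (not simplifiable)
  at L: ((a+(a*3))+(b*(1+x))) (not simplifiable)
  at LL: (a+(a*3)) (not simplifiable)
  at LLR: (a*3) (not simplifiable)
  at LR: (b*(1+x)) (not simplifiable)
  at LRR: (1+x) (not simplifiable)
Result: no simplifiable subexpression found -> normal form.

Answer: yes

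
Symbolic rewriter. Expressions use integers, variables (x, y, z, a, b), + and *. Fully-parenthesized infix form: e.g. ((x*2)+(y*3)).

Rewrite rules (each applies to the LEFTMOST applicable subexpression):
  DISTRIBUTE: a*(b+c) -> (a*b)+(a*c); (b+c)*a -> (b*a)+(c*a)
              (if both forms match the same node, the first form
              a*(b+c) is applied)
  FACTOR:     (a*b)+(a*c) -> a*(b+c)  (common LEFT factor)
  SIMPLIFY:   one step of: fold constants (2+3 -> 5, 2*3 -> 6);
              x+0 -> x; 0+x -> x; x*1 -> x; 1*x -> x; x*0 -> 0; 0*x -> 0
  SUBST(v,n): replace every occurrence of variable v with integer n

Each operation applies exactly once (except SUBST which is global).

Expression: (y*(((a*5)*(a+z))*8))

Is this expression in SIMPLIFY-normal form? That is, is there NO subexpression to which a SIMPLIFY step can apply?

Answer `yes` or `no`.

Expression: (y*(((a*5)*(a+z))*8))
Scanning for simplifiable subexpressions (pre-order)...
  at root: (y*(((a*5)*(a+z))*8)) (not simplifiable)
  at R: (((a*5)*(a+z))*8) (not simplifiable)
  at RL: ((a*5)*(a+z)) (not simplifiable)
  at RLL: (a*5) (not simplifiable)
  at RLR: (a+z) (not simplifiable)
Result: no simplifiable subexpression found -> normal form.

Answer: yes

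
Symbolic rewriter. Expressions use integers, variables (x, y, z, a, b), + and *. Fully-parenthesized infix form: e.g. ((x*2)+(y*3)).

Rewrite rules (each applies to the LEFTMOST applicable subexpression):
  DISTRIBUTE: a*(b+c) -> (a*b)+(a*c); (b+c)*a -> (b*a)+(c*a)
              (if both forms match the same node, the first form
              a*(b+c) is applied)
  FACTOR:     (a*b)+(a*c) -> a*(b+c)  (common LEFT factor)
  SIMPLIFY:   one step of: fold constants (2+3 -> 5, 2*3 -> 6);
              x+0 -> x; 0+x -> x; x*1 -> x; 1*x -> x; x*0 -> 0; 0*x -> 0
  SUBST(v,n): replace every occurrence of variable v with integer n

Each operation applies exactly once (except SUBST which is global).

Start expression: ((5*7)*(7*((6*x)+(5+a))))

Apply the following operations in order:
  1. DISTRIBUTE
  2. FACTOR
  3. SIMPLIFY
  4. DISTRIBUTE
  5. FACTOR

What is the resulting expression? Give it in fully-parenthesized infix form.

Answer: (35*(7*((6*x)+(5+a))))

Derivation:
Start: ((5*7)*(7*((6*x)+(5+a))))
Apply DISTRIBUTE at R (target: (7*((6*x)+(5+a)))): ((5*7)*(7*((6*x)+(5+a)))) -> ((5*7)*((7*(6*x))+(7*(5+a))))
Apply FACTOR at R (target: ((7*(6*x))+(7*(5+a)))): ((5*7)*((7*(6*x))+(7*(5+a)))) -> ((5*7)*(7*((6*x)+(5+a))))
Apply SIMPLIFY at L (target: (5*7)): ((5*7)*(7*((6*x)+(5+a)))) -> (35*(7*((6*x)+(5+a))))
Apply DISTRIBUTE at R (target: (7*((6*x)+(5+a)))): (35*(7*((6*x)+(5+a)))) -> (35*((7*(6*x))+(7*(5+a))))
Apply FACTOR at R (target: ((7*(6*x))+(7*(5+a)))): (35*((7*(6*x))+(7*(5+a)))) -> (35*(7*((6*x)+(5+a))))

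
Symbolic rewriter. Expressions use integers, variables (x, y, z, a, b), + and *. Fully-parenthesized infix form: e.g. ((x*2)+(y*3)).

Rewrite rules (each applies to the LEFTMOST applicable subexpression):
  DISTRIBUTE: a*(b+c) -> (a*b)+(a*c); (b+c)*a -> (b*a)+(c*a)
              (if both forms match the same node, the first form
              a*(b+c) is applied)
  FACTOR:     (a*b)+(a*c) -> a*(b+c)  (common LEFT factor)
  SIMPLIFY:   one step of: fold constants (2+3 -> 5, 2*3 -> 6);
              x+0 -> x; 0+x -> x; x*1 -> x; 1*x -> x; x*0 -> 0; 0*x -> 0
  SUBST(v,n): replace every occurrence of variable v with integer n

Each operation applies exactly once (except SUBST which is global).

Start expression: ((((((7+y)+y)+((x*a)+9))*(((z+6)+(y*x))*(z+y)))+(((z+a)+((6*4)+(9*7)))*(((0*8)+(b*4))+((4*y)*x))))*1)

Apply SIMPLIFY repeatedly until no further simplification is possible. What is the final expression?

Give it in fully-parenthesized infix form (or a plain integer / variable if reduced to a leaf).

Start: ((((((7+y)+y)+((x*a)+9))*(((z+6)+(y*x))*(z+y)))+(((z+a)+((6*4)+(9*7)))*(((0*8)+(b*4))+((4*y)*x))))*1)
Step 1: at root: ((((((7+y)+y)+((x*a)+9))*(((z+6)+(y*x))*(z+y)))+(((z+a)+((6*4)+(9*7)))*(((0*8)+(b*4))+((4*y)*x))))*1) -> (((((7+y)+y)+((x*a)+9))*(((z+6)+(y*x))*(z+y)))+(((z+a)+((6*4)+(9*7)))*(((0*8)+(b*4))+((4*y)*x)))); overall: ((((((7+y)+y)+((x*a)+9))*(((z+6)+(y*x))*(z+y)))+(((z+a)+((6*4)+(9*7)))*(((0*8)+(b*4))+((4*y)*x))))*1) -> (((((7+y)+y)+((x*a)+9))*(((z+6)+(y*x))*(z+y)))+(((z+a)+((6*4)+(9*7)))*(((0*8)+(b*4))+((4*y)*x))))
Step 2: at RLRL: (6*4) -> 24; overall: (((((7+y)+y)+((x*a)+9))*(((z+6)+(y*x))*(z+y)))+(((z+a)+((6*4)+(9*7)))*(((0*8)+(b*4))+((4*y)*x)))) -> (((((7+y)+y)+((x*a)+9))*(((z+6)+(y*x))*(z+y)))+(((z+a)+(24+(9*7)))*(((0*8)+(b*4))+((4*y)*x))))
Step 3: at RLRR: (9*7) -> 63; overall: (((((7+y)+y)+((x*a)+9))*(((z+6)+(y*x))*(z+y)))+(((z+a)+(24+(9*7)))*(((0*8)+(b*4))+((4*y)*x)))) -> (((((7+y)+y)+((x*a)+9))*(((z+6)+(y*x))*(z+y)))+(((z+a)+(24+63))*(((0*8)+(b*4))+((4*y)*x))))
Step 4: at RLR: (24+63) -> 87; overall: (((((7+y)+y)+((x*a)+9))*(((z+6)+(y*x))*(z+y)))+(((z+a)+(24+63))*(((0*8)+(b*4))+((4*y)*x)))) -> (((((7+y)+y)+((x*a)+9))*(((z+6)+(y*x))*(z+y)))+(((z+a)+87)*(((0*8)+(b*4))+((4*y)*x))))
Step 5: at RRLL: (0*8) -> 0; overall: (((((7+y)+y)+((x*a)+9))*(((z+6)+(y*x))*(z+y)))+(((z+a)+87)*(((0*8)+(b*4))+((4*y)*x)))) -> (((((7+y)+y)+((x*a)+9))*(((z+6)+(y*x))*(z+y)))+(((z+a)+87)*((0+(b*4))+((4*y)*x))))
Step 6: at RRL: (0+(b*4)) -> (b*4); overall: (((((7+y)+y)+((x*a)+9))*(((z+6)+(y*x))*(z+y)))+(((z+a)+87)*((0+(b*4))+((4*y)*x)))) -> (((((7+y)+y)+((x*a)+9))*(((z+6)+(y*x))*(z+y)))+(((z+a)+87)*((b*4)+((4*y)*x))))
Fixed point: (((((7+y)+y)+((x*a)+9))*(((z+6)+(y*x))*(z+y)))+(((z+a)+87)*((b*4)+((4*y)*x))))

Answer: (((((7+y)+y)+((x*a)+9))*(((z+6)+(y*x))*(z+y)))+(((z+a)+87)*((b*4)+((4*y)*x))))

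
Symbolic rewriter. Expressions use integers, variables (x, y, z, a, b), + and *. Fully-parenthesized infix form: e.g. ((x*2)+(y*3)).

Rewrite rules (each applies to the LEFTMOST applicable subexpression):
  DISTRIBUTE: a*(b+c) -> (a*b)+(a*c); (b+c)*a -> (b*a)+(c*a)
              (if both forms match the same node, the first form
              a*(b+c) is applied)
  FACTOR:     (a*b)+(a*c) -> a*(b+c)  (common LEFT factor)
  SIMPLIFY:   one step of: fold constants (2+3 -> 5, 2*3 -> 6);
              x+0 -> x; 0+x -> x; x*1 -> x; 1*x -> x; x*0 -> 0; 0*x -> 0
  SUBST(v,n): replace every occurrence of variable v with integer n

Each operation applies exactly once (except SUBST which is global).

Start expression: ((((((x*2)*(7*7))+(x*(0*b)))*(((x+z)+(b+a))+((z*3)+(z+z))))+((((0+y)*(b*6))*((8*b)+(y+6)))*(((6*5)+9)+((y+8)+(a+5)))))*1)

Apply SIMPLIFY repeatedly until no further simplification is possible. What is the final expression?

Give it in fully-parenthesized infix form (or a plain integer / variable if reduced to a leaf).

Start: ((((((x*2)*(7*7))+(x*(0*b)))*(((x+z)+(b+a))+((z*3)+(z+z))))+((((0+y)*(b*6))*((8*b)+(y+6)))*(((6*5)+9)+((y+8)+(a+5)))))*1)
Step 1: at root: ((((((x*2)*(7*7))+(x*(0*b)))*(((x+z)+(b+a))+((z*3)+(z+z))))+((((0+y)*(b*6))*((8*b)+(y+6)))*(((6*5)+9)+((y+8)+(a+5)))))*1) -> (((((x*2)*(7*7))+(x*(0*b)))*(((x+z)+(b+a))+((z*3)+(z+z))))+((((0+y)*(b*6))*((8*b)+(y+6)))*(((6*5)+9)+((y+8)+(a+5))))); overall: ((((((x*2)*(7*7))+(x*(0*b)))*(((x+z)+(b+a))+((z*3)+(z+z))))+((((0+y)*(b*6))*((8*b)+(y+6)))*(((6*5)+9)+((y+8)+(a+5)))))*1) -> (((((x*2)*(7*7))+(x*(0*b)))*(((x+z)+(b+a))+((z*3)+(z+z))))+((((0+y)*(b*6))*((8*b)+(y+6)))*(((6*5)+9)+((y+8)+(a+5)))))
Step 2: at LLLR: (7*7) -> 49; overall: (((((x*2)*(7*7))+(x*(0*b)))*(((x+z)+(b+a))+((z*3)+(z+z))))+((((0+y)*(b*6))*((8*b)+(y+6)))*(((6*5)+9)+((y+8)+(a+5))))) -> (((((x*2)*49)+(x*(0*b)))*(((x+z)+(b+a))+((z*3)+(z+z))))+((((0+y)*(b*6))*((8*b)+(y+6)))*(((6*5)+9)+((y+8)+(a+5)))))
Step 3: at LLRR: (0*b) -> 0; overall: (((((x*2)*49)+(x*(0*b)))*(((x+z)+(b+a))+((z*3)+(z+z))))+((((0+y)*(b*6))*((8*b)+(y+6)))*(((6*5)+9)+((y+8)+(a+5))))) -> (((((x*2)*49)+(x*0))*(((x+z)+(b+a))+((z*3)+(z+z))))+((((0+y)*(b*6))*((8*b)+(y+6)))*(((6*5)+9)+((y+8)+(a+5)))))
Step 4: at LLR: (x*0) -> 0; overall: (((((x*2)*49)+(x*0))*(((x+z)+(b+a))+((z*3)+(z+z))))+((((0+y)*(b*6))*((8*b)+(y+6)))*(((6*5)+9)+((y+8)+(a+5))))) -> (((((x*2)*49)+0)*(((x+z)+(b+a))+((z*3)+(z+z))))+((((0+y)*(b*6))*((8*b)+(y+6)))*(((6*5)+9)+((y+8)+(a+5)))))
Step 5: at LL: (((x*2)*49)+0) -> ((x*2)*49); overall: (((((x*2)*49)+0)*(((x+z)+(b+a))+((z*3)+(z+z))))+((((0+y)*(b*6))*((8*b)+(y+6)))*(((6*5)+9)+((y+8)+(a+5))))) -> ((((x*2)*49)*(((x+z)+(b+a))+((z*3)+(z+z))))+((((0+y)*(b*6))*((8*b)+(y+6)))*(((6*5)+9)+((y+8)+(a+5)))))
Step 6: at RLLL: (0+y) -> y; overall: ((((x*2)*49)*(((x+z)+(b+a))+((z*3)+(z+z))))+((((0+y)*(b*6))*((8*b)+(y+6)))*(((6*5)+9)+((y+8)+(a+5))))) -> ((((x*2)*49)*(((x+z)+(b+a))+((z*3)+(z+z))))+(((y*(b*6))*((8*b)+(y+6)))*(((6*5)+9)+((y+8)+(a+5)))))
Step 7: at RRLL: (6*5) -> 30; overall: ((((x*2)*49)*(((x+z)+(b+a))+((z*3)+(z+z))))+(((y*(b*6))*((8*b)+(y+6)))*(((6*5)+9)+((y+8)+(a+5))))) -> ((((x*2)*49)*(((x+z)+(b+a))+((z*3)+(z+z))))+(((y*(b*6))*((8*b)+(y+6)))*((30+9)+((y+8)+(a+5)))))
Step 8: at RRL: (30+9) -> 39; overall: ((((x*2)*49)*(((x+z)+(b+a))+((z*3)+(z+z))))+(((y*(b*6))*((8*b)+(y+6)))*((30+9)+((y+8)+(a+5))))) -> ((((x*2)*49)*(((x+z)+(b+a))+((z*3)+(z+z))))+(((y*(b*6))*((8*b)+(y+6)))*(39+((y+8)+(a+5)))))
Fixed point: ((((x*2)*49)*(((x+z)+(b+a))+((z*3)+(z+z))))+(((y*(b*6))*((8*b)+(y+6)))*(39+((y+8)+(a+5)))))

Answer: ((((x*2)*49)*(((x+z)+(b+a))+((z*3)+(z+z))))+(((y*(b*6))*((8*b)+(y+6)))*(39+((y+8)+(a+5)))))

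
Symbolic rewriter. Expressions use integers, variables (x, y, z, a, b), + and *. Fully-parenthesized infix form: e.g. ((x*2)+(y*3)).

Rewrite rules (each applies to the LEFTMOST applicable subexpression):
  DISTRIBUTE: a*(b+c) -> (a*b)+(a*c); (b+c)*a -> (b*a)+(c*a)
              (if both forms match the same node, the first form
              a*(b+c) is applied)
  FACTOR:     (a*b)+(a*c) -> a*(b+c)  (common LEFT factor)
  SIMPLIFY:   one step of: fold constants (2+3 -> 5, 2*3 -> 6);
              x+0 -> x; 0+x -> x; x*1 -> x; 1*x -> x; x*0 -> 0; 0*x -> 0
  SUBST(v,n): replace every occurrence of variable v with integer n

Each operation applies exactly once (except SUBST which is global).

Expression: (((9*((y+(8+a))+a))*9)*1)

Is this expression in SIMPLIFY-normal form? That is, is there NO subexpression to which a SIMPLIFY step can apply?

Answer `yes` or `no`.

Answer: no

Derivation:
Expression: (((9*((y+(8+a))+a))*9)*1)
Scanning for simplifiable subexpressions (pre-order)...
  at root: (((9*((y+(8+a))+a))*9)*1) (SIMPLIFIABLE)
  at L: ((9*((y+(8+a))+a))*9) (not simplifiable)
  at LL: (9*((y+(8+a))+a)) (not simplifiable)
  at LLR: ((y+(8+a))+a) (not simplifiable)
  at LLRL: (y+(8+a)) (not simplifiable)
  at LLRLR: (8+a) (not simplifiable)
Found simplifiable subexpr at path root: (((9*((y+(8+a))+a))*9)*1)
One SIMPLIFY step would give: ((9*((y+(8+a))+a))*9)
-> NOT in normal form.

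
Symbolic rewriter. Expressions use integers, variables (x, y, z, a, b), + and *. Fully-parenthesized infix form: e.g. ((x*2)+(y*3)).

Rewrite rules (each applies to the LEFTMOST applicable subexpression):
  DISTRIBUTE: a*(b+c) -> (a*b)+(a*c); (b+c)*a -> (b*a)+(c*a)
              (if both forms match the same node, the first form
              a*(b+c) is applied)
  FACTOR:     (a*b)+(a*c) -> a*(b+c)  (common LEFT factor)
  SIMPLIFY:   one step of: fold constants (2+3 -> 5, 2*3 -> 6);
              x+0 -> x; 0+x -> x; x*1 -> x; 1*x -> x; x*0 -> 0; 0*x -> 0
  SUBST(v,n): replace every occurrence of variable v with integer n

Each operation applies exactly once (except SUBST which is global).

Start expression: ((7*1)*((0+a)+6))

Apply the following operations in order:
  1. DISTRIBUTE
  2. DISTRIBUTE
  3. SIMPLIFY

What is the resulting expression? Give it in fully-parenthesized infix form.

Start: ((7*1)*((0+a)+6))
Apply DISTRIBUTE at root (target: ((7*1)*((0+a)+6))): ((7*1)*((0+a)+6)) -> (((7*1)*(0+a))+((7*1)*6))
Apply DISTRIBUTE at L (target: ((7*1)*(0+a))): (((7*1)*(0+a))+((7*1)*6)) -> ((((7*1)*0)+((7*1)*a))+((7*1)*6))
Apply SIMPLIFY at LL (target: ((7*1)*0)): ((((7*1)*0)+((7*1)*a))+((7*1)*6)) -> ((0+((7*1)*a))+((7*1)*6))

Answer: ((0+((7*1)*a))+((7*1)*6))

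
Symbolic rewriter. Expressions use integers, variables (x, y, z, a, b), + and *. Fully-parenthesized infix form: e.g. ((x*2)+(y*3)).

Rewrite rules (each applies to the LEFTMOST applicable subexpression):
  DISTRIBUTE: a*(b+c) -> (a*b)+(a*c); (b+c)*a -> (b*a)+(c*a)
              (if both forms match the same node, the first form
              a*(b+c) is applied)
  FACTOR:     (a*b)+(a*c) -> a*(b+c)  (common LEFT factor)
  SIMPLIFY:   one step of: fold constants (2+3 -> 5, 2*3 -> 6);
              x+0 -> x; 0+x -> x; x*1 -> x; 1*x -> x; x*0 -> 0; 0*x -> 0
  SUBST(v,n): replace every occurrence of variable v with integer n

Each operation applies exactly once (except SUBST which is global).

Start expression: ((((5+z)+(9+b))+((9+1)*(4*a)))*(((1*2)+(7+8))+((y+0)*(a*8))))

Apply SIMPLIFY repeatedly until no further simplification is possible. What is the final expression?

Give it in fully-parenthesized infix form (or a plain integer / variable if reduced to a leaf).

Start: ((((5+z)+(9+b))+((9+1)*(4*a)))*(((1*2)+(7+8))+((y+0)*(a*8))))
Step 1: at LRL: (9+1) -> 10; overall: ((((5+z)+(9+b))+((9+1)*(4*a)))*(((1*2)+(7+8))+((y+0)*(a*8)))) -> ((((5+z)+(9+b))+(10*(4*a)))*(((1*2)+(7+8))+((y+0)*(a*8))))
Step 2: at RLL: (1*2) -> 2; overall: ((((5+z)+(9+b))+(10*(4*a)))*(((1*2)+(7+8))+((y+0)*(a*8)))) -> ((((5+z)+(9+b))+(10*(4*a)))*((2+(7+8))+((y+0)*(a*8))))
Step 3: at RLR: (7+8) -> 15; overall: ((((5+z)+(9+b))+(10*(4*a)))*((2+(7+8))+((y+0)*(a*8)))) -> ((((5+z)+(9+b))+(10*(4*a)))*((2+15)+((y+0)*(a*8))))
Step 4: at RL: (2+15) -> 17; overall: ((((5+z)+(9+b))+(10*(4*a)))*((2+15)+((y+0)*(a*8)))) -> ((((5+z)+(9+b))+(10*(4*a)))*(17+((y+0)*(a*8))))
Step 5: at RRL: (y+0) -> y; overall: ((((5+z)+(9+b))+(10*(4*a)))*(17+((y+0)*(a*8)))) -> ((((5+z)+(9+b))+(10*(4*a)))*(17+(y*(a*8))))
Fixed point: ((((5+z)+(9+b))+(10*(4*a)))*(17+(y*(a*8))))

Answer: ((((5+z)+(9+b))+(10*(4*a)))*(17+(y*(a*8))))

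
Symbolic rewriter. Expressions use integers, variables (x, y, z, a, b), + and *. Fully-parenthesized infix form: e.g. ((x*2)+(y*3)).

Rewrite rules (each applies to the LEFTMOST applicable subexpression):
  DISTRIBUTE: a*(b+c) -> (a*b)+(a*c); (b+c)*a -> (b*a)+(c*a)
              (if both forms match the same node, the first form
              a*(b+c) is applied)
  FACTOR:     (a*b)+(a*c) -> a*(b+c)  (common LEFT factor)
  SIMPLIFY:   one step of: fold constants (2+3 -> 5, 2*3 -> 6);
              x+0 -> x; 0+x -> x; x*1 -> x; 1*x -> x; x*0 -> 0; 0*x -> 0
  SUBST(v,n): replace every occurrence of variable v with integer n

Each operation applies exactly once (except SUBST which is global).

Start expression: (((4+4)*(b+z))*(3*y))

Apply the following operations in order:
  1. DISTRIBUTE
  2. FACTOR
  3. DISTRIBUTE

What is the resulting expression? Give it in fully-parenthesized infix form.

Answer: ((((4+4)*b)+((4+4)*z))*(3*y))

Derivation:
Start: (((4+4)*(b+z))*(3*y))
Apply DISTRIBUTE at L (target: ((4+4)*(b+z))): (((4+4)*(b+z))*(3*y)) -> ((((4+4)*b)+((4+4)*z))*(3*y))
Apply FACTOR at L (target: (((4+4)*b)+((4+4)*z))): ((((4+4)*b)+((4+4)*z))*(3*y)) -> (((4+4)*(b+z))*(3*y))
Apply DISTRIBUTE at L (target: ((4+4)*(b+z))): (((4+4)*(b+z))*(3*y)) -> ((((4+4)*b)+((4+4)*z))*(3*y))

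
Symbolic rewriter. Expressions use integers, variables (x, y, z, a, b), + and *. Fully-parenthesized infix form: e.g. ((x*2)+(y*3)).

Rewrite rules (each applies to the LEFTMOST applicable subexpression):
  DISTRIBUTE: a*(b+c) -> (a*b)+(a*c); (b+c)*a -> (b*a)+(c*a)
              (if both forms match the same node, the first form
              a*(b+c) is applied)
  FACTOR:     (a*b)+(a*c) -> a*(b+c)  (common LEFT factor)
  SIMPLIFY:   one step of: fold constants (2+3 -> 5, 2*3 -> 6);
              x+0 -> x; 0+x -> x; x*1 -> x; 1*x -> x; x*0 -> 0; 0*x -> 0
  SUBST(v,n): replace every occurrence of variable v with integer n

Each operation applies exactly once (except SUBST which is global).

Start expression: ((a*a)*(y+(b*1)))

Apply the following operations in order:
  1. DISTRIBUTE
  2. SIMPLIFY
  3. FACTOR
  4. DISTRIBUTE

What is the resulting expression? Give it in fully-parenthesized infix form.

Answer: (((a*a)*y)+((a*a)*b))

Derivation:
Start: ((a*a)*(y+(b*1)))
Apply DISTRIBUTE at root (target: ((a*a)*(y+(b*1)))): ((a*a)*(y+(b*1))) -> (((a*a)*y)+((a*a)*(b*1)))
Apply SIMPLIFY at RR (target: (b*1)): (((a*a)*y)+((a*a)*(b*1))) -> (((a*a)*y)+((a*a)*b))
Apply FACTOR at root (target: (((a*a)*y)+((a*a)*b))): (((a*a)*y)+((a*a)*b)) -> ((a*a)*(y+b))
Apply DISTRIBUTE at root (target: ((a*a)*(y+b))): ((a*a)*(y+b)) -> (((a*a)*y)+((a*a)*b))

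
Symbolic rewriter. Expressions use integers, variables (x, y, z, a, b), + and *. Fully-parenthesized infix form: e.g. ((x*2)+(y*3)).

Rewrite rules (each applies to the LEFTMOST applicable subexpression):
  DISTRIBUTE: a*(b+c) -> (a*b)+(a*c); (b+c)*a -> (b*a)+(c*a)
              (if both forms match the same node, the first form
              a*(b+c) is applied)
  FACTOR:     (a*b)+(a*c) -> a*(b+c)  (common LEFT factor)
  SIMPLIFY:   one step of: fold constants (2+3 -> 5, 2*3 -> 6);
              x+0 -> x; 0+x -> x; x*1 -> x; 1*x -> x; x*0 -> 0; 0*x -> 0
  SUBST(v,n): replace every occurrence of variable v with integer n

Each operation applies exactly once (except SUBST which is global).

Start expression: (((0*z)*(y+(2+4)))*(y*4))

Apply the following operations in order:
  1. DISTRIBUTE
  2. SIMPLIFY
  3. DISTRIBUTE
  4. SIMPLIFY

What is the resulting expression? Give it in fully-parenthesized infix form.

Start: (((0*z)*(y+(2+4)))*(y*4))
Apply DISTRIBUTE at L (target: ((0*z)*(y+(2+4)))): (((0*z)*(y+(2+4)))*(y*4)) -> ((((0*z)*y)+((0*z)*(2+4)))*(y*4))
Apply SIMPLIFY at LLL (target: (0*z)): ((((0*z)*y)+((0*z)*(2+4)))*(y*4)) -> (((0*y)+((0*z)*(2+4)))*(y*4))
Apply DISTRIBUTE at root (target: (((0*y)+((0*z)*(2+4)))*(y*4))): (((0*y)+((0*z)*(2+4)))*(y*4)) -> (((0*y)*(y*4))+(((0*z)*(2+4))*(y*4)))
Apply SIMPLIFY at LL (target: (0*y)): (((0*y)*(y*4))+(((0*z)*(2+4))*(y*4))) -> ((0*(y*4))+(((0*z)*(2+4))*(y*4)))

Answer: ((0*(y*4))+(((0*z)*(2+4))*(y*4)))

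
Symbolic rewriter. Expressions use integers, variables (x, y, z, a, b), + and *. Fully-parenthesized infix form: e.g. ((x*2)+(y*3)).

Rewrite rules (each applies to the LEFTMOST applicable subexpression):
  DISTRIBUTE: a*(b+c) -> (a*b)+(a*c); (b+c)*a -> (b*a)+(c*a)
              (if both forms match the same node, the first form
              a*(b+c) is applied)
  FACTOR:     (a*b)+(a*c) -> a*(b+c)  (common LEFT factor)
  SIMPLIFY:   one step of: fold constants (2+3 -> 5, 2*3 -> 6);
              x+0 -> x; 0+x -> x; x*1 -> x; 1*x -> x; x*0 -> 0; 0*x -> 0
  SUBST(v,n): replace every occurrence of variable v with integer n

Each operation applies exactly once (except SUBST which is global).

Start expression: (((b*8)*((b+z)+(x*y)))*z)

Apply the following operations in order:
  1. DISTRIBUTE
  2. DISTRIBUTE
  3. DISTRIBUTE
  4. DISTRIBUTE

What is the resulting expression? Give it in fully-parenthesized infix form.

Start: (((b*8)*((b+z)+(x*y)))*z)
Apply DISTRIBUTE at L (target: ((b*8)*((b+z)+(x*y)))): (((b*8)*((b+z)+(x*y)))*z) -> ((((b*8)*(b+z))+((b*8)*(x*y)))*z)
Apply DISTRIBUTE at root (target: ((((b*8)*(b+z))+((b*8)*(x*y)))*z)): ((((b*8)*(b+z))+((b*8)*(x*y)))*z) -> ((((b*8)*(b+z))*z)+(((b*8)*(x*y))*z))
Apply DISTRIBUTE at LL (target: ((b*8)*(b+z))): ((((b*8)*(b+z))*z)+(((b*8)*(x*y))*z)) -> (((((b*8)*b)+((b*8)*z))*z)+(((b*8)*(x*y))*z))
Apply DISTRIBUTE at L (target: ((((b*8)*b)+((b*8)*z))*z)): (((((b*8)*b)+((b*8)*z))*z)+(((b*8)*(x*y))*z)) -> (((((b*8)*b)*z)+(((b*8)*z)*z))+(((b*8)*(x*y))*z))

Answer: (((((b*8)*b)*z)+(((b*8)*z)*z))+(((b*8)*(x*y))*z))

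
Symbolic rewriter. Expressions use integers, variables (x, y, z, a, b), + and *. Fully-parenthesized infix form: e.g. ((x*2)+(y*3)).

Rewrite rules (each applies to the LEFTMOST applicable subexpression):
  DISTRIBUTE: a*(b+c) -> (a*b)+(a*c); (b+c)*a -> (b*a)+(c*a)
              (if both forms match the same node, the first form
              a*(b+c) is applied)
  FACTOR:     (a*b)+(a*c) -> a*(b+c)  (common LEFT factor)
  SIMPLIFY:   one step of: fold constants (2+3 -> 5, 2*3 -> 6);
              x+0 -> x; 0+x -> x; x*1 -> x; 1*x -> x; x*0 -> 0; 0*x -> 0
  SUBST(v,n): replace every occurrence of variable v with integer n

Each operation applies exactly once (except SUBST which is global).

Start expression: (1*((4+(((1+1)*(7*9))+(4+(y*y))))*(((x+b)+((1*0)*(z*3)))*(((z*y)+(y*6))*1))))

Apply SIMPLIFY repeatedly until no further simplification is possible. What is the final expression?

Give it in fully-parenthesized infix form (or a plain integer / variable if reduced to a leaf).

Start: (1*((4+(((1+1)*(7*9))+(4+(y*y))))*(((x+b)+((1*0)*(z*3)))*(((z*y)+(y*6))*1))))
Step 1: at root: (1*((4+(((1+1)*(7*9))+(4+(y*y))))*(((x+b)+((1*0)*(z*3)))*(((z*y)+(y*6))*1)))) -> ((4+(((1+1)*(7*9))+(4+(y*y))))*(((x+b)+((1*0)*(z*3)))*(((z*y)+(y*6))*1))); overall: (1*((4+(((1+1)*(7*9))+(4+(y*y))))*(((x+b)+((1*0)*(z*3)))*(((z*y)+(y*6))*1)))) -> ((4+(((1+1)*(7*9))+(4+(y*y))))*(((x+b)+((1*0)*(z*3)))*(((z*y)+(y*6))*1)))
Step 2: at LRLL: (1+1) -> 2; overall: ((4+(((1+1)*(7*9))+(4+(y*y))))*(((x+b)+((1*0)*(z*3)))*(((z*y)+(y*6))*1))) -> ((4+((2*(7*9))+(4+(y*y))))*(((x+b)+((1*0)*(z*3)))*(((z*y)+(y*6))*1)))
Step 3: at LRLR: (7*9) -> 63; overall: ((4+((2*(7*9))+(4+(y*y))))*(((x+b)+((1*0)*(z*3)))*(((z*y)+(y*6))*1))) -> ((4+((2*63)+(4+(y*y))))*(((x+b)+((1*0)*(z*3)))*(((z*y)+(y*6))*1)))
Step 4: at LRL: (2*63) -> 126; overall: ((4+((2*63)+(4+(y*y))))*(((x+b)+((1*0)*(z*3)))*(((z*y)+(y*6))*1))) -> ((4+(126+(4+(y*y))))*(((x+b)+((1*0)*(z*3)))*(((z*y)+(y*6))*1)))
Step 5: at RLRL: (1*0) -> 0; overall: ((4+(126+(4+(y*y))))*(((x+b)+((1*0)*(z*3)))*(((z*y)+(y*6))*1))) -> ((4+(126+(4+(y*y))))*(((x+b)+(0*(z*3)))*(((z*y)+(y*6))*1)))
Step 6: at RLR: (0*(z*3)) -> 0; overall: ((4+(126+(4+(y*y))))*(((x+b)+(0*(z*3)))*(((z*y)+(y*6))*1))) -> ((4+(126+(4+(y*y))))*(((x+b)+0)*(((z*y)+(y*6))*1)))
Step 7: at RL: ((x+b)+0) -> (x+b); overall: ((4+(126+(4+(y*y))))*(((x+b)+0)*(((z*y)+(y*6))*1))) -> ((4+(126+(4+(y*y))))*((x+b)*(((z*y)+(y*6))*1)))
Step 8: at RR: (((z*y)+(y*6))*1) -> ((z*y)+(y*6)); overall: ((4+(126+(4+(y*y))))*((x+b)*(((z*y)+(y*6))*1))) -> ((4+(126+(4+(y*y))))*((x+b)*((z*y)+(y*6))))
Fixed point: ((4+(126+(4+(y*y))))*((x+b)*((z*y)+(y*6))))

Answer: ((4+(126+(4+(y*y))))*((x+b)*((z*y)+(y*6))))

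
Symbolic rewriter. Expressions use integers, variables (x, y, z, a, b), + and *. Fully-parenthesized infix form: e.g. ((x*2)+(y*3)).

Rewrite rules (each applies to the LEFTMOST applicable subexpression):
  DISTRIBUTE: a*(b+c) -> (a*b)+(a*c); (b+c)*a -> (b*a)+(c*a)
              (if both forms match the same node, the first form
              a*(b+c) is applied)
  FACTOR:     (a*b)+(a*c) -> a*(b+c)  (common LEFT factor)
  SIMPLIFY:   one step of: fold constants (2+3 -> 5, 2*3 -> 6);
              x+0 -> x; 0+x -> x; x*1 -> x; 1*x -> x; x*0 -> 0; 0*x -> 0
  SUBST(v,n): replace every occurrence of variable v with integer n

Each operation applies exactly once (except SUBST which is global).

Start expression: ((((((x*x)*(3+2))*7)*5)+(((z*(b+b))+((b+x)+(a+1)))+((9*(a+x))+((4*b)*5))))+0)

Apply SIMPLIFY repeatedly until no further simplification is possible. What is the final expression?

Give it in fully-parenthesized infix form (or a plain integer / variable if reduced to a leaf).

Start: ((((((x*x)*(3+2))*7)*5)+(((z*(b+b))+((b+x)+(a+1)))+((9*(a+x))+((4*b)*5))))+0)
Step 1: at root: ((((((x*x)*(3+2))*7)*5)+(((z*(b+b))+((b+x)+(a+1)))+((9*(a+x))+((4*b)*5))))+0) -> (((((x*x)*(3+2))*7)*5)+(((z*(b+b))+((b+x)+(a+1)))+((9*(a+x))+((4*b)*5)))); overall: ((((((x*x)*(3+2))*7)*5)+(((z*(b+b))+((b+x)+(a+1)))+((9*(a+x))+((4*b)*5))))+0) -> (((((x*x)*(3+2))*7)*5)+(((z*(b+b))+((b+x)+(a+1)))+((9*(a+x))+((4*b)*5))))
Step 2: at LLLR: (3+2) -> 5; overall: (((((x*x)*(3+2))*7)*5)+(((z*(b+b))+((b+x)+(a+1)))+((9*(a+x))+((4*b)*5)))) -> (((((x*x)*5)*7)*5)+(((z*(b+b))+((b+x)+(a+1)))+((9*(a+x))+((4*b)*5))))
Fixed point: (((((x*x)*5)*7)*5)+(((z*(b+b))+((b+x)+(a+1)))+((9*(a+x))+((4*b)*5))))

Answer: (((((x*x)*5)*7)*5)+(((z*(b+b))+((b+x)+(a+1)))+((9*(a+x))+((4*b)*5))))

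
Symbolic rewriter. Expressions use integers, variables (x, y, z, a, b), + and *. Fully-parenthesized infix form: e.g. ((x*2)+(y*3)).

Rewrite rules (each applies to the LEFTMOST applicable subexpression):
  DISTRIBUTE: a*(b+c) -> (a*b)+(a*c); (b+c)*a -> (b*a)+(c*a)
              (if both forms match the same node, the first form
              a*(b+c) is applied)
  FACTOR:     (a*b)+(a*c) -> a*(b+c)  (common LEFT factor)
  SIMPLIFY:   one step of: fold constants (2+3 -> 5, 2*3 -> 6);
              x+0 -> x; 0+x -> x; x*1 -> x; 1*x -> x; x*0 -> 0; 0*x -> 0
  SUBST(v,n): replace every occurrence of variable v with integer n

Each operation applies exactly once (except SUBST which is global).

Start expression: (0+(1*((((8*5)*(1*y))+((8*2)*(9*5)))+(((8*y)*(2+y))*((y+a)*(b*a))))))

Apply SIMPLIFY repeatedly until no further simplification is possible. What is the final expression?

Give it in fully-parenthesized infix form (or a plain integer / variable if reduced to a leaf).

Answer: (((40*y)+720)+(((8*y)*(2+y))*((y+a)*(b*a))))

Derivation:
Start: (0+(1*((((8*5)*(1*y))+((8*2)*(9*5)))+(((8*y)*(2+y))*((y+a)*(b*a))))))
Step 1: at root: (0+(1*((((8*5)*(1*y))+((8*2)*(9*5)))+(((8*y)*(2+y))*((y+a)*(b*a)))))) -> (1*((((8*5)*(1*y))+((8*2)*(9*5)))+(((8*y)*(2+y))*((y+a)*(b*a))))); overall: (0+(1*((((8*5)*(1*y))+((8*2)*(9*5)))+(((8*y)*(2+y))*((y+a)*(b*a)))))) -> (1*((((8*5)*(1*y))+((8*2)*(9*5)))+(((8*y)*(2+y))*((y+a)*(b*a)))))
Step 2: at root: (1*((((8*5)*(1*y))+((8*2)*(9*5)))+(((8*y)*(2+y))*((y+a)*(b*a))))) -> ((((8*5)*(1*y))+((8*2)*(9*5)))+(((8*y)*(2+y))*((y+a)*(b*a)))); overall: (1*((((8*5)*(1*y))+((8*2)*(9*5)))+(((8*y)*(2+y))*((y+a)*(b*a))))) -> ((((8*5)*(1*y))+((8*2)*(9*5)))+(((8*y)*(2+y))*((y+a)*(b*a))))
Step 3: at LLL: (8*5) -> 40; overall: ((((8*5)*(1*y))+((8*2)*(9*5)))+(((8*y)*(2+y))*((y+a)*(b*a)))) -> (((40*(1*y))+((8*2)*(9*5)))+(((8*y)*(2+y))*((y+a)*(b*a))))
Step 4: at LLR: (1*y) -> y; overall: (((40*(1*y))+((8*2)*(9*5)))+(((8*y)*(2+y))*((y+a)*(b*a)))) -> (((40*y)+((8*2)*(9*5)))+(((8*y)*(2+y))*((y+a)*(b*a))))
Step 5: at LRL: (8*2) -> 16; overall: (((40*y)+((8*2)*(9*5)))+(((8*y)*(2+y))*((y+a)*(b*a)))) -> (((40*y)+(16*(9*5)))+(((8*y)*(2+y))*((y+a)*(b*a))))
Step 6: at LRR: (9*5) -> 45; overall: (((40*y)+(16*(9*5)))+(((8*y)*(2+y))*((y+a)*(b*a)))) -> (((40*y)+(16*45))+(((8*y)*(2+y))*((y+a)*(b*a))))
Step 7: at LR: (16*45) -> 720; overall: (((40*y)+(16*45))+(((8*y)*(2+y))*((y+a)*(b*a)))) -> (((40*y)+720)+(((8*y)*(2+y))*((y+a)*(b*a))))
Fixed point: (((40*y)+720)+(((8*y)*(2+y))*((y+a)*(b*a))))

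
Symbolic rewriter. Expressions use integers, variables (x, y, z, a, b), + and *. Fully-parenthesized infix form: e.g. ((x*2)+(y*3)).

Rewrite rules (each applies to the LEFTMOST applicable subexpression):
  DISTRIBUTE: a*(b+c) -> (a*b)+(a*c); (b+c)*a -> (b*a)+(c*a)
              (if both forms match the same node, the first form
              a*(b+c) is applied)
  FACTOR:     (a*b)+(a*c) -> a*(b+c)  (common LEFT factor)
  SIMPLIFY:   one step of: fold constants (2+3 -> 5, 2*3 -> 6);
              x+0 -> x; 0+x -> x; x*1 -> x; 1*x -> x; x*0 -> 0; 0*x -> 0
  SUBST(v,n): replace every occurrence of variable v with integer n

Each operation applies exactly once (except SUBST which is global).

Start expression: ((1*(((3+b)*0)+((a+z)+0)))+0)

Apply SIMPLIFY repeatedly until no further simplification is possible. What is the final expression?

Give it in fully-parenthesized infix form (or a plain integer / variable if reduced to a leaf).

Answer: (a+z)

Derivation:
Start: ((1*(((3+b)*0)+((a+z)+0)))+0)
Step 1: at root: ((1*(((3+b)*0)+((a+z)+0)))+0) -> (1*(((3+b)*0)+((a+z)+0))); overall: ((1*(((3+b)*0)+((a+z)+0)))+0) -> (1*(((3+b)*0)+((a+z)+0)))
Step 2: at root: (1*(((3+b)*0)+((a+z)+0))) -> (((3+b)*0)+((a+z)+0)); overall: (1*(((3+b)*0)+((a+z)+0))) -> (((3+b)*0)+((a+z)+0))
Step 3: at L: ((3+b)*0) -> 0; overall: (((3+b)*0)+((a+z)+0)) -> (0+((a+z)+0))
Step 4: at root: (0+((a+z)+0)) -> ((a+z)+0); overall: (0+((a+z)+0)) -> ((a+z)+0)
Step 5: at root: ((a+z)+0) -> (a+z); overall: ((a+z)+0) -> (a+z)
Fixed point: (a+z)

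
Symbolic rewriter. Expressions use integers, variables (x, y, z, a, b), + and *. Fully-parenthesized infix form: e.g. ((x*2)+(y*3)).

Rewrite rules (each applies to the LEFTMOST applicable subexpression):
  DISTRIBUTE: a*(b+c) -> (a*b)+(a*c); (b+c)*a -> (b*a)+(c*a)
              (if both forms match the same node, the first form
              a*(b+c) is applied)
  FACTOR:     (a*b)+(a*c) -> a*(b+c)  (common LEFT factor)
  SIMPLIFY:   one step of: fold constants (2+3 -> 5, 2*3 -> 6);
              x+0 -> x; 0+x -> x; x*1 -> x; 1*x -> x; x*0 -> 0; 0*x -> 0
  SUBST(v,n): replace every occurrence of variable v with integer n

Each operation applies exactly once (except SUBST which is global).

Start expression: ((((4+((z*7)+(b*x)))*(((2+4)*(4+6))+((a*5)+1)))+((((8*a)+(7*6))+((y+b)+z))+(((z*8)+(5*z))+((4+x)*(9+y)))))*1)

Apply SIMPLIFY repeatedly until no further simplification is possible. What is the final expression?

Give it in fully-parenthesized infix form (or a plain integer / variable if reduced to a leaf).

Start: ((((4+((z*7)+(b*x)))*(((2+4)*(4+6))+((a*5)+1)))+((((8*a)+(7*6))+((y+b)+z))+(((z*8)+(5*z))+((4+x)*(9+y)))))*1)
Step 1: at root: ((((4+((z*7)+(b*x)))*(((2+4)*(4+6))+((a*5)+1)))+((((8*a)+(7*6))+((y+b)+z))+(((z*8)+(5*z))+((4+x)*(9+y)))))*1) -> (((4+((z*7)+(b*x)))*(((2+4)*(4+6))+((a*5)+1)))+((((8*a)+(7*6))+((y+b)+z))+(((z*8)+(5*z))+((4+x)*(9+y))))); overall: ((((4+((z*7)+(b*x)))*(((2+4)*(4+6))+((a*5)+1)))+((((8*a)+(7*6))+((y+b)+z))+(((z*8)+(5*z))+((4+x)*(9+y)))))*1) -> (((4+((z*7)+(b*x)))*(((2+4)*(4+6))+((a*5)+1)))+((((8*a)+(7*6))+((y+b)+z))+(((z*8)+(5*z))+((4+x)*(9+y)))))
Step 2: at LRLL: (2+4) -> 6; overall: (((4+((z*7)+(b*x)))*(((2+4)*(4+6))+((a*5)+1)))+((((8*a)+(7*6))+((y+b)+z))+(((z*8)+(5*z))+((4+x)*(9+y))))) -> (((4+((z*7)+(b*x)))*((6*(4+6))+((a*5)+1)))+((((8*a)+(7*6))+((y+b)+z))+(((z*8)+(5*z))+((4+x)*(9+y)))))
Step 3: at LRLR: (4+6) -> 10; overall: (((4+((z*7)+(b*x)))*((6*(4+6))+((a*5)+1)))+((((8*a)+(7*6))+((y+b)+z))+(((z*8)+(5*z))+((4+x)*(9+y))))) -> (((4+((z*7)+(b*x)))*((6*10)+((a*5)+1)))+((((8*a)+(7*6))+((y+b)+z))+(((z*8)+(5*z))+((4+x)*(9+y)))))
Step 4: at LRL: (6*10) -> 60; overall: (((4+((z*7)+(b*x)))*((6*10)+((a*5)+1)))+((((8*a)+(7*6))+((y+b)+z))+(((z*8)+(5*z))+((4+x)*(9+y))))) -> (((4+((z*7)+(b*x)))*(60+((a*5)+1)))+((((8*a)+(7*6))+((y+b)+z))+(((z*8)+(5*z))+((4+x)*(9+y)))))
Step 5: at RLLR: (7*6) -> 42; overall: (((4+((z*7)+(b*x)))*(60+((a*5)+1)))+((((8*a)+(7*6))+((y+b)+z))+(((z*8)+(5*z))+((4+x)*(9+y))))) -> (((4+((z*7)+(b*x)))*(60+((a*5)+1)))+((((8*a)+42)+((y+b)+z))+(((z*8)+(5*z))+((4+x)*(9+y)))))
Fixed point: (((4+((z*7)+(b*x)))*(60+((a*5)+1)))+((((8*a)+42)+((y+b)+z))+(((z*8)+(5*z))+((4+x)*(9+y)))))

Answer: (((4+((z*7)+(b*x)))*(60+((a*5)+1)))+((((8*a)+42)+((y+b)+z))+(((z*8)+(5*z))+((4+x)*(9+y)))))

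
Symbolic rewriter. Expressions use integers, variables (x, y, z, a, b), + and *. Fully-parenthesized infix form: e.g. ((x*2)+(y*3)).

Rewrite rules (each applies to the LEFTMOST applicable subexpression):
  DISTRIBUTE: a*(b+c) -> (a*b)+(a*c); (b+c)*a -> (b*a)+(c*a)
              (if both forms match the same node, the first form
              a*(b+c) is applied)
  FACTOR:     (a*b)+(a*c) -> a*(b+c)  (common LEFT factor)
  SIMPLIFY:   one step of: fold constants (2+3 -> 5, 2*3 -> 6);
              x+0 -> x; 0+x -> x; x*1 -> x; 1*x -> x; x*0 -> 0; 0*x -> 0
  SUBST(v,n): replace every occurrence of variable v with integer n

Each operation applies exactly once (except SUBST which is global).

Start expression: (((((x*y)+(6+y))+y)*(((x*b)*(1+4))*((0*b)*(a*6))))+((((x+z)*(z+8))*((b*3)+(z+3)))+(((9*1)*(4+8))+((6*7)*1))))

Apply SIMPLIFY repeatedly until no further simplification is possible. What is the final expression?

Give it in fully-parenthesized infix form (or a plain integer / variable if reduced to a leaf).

Start: (((((x*y)+(6+y))+y)*(((x*b)*(1+4))*((0*b)*(a*6))))+((((x+z)*(z+8))*((b*3)+(z+3)))+(((9*1)*(4+8))+((6*7)*1))))
Step 1: at LRLR: (1+4) -> 5; overall: (((((x*y)+(6+y))+y)*(((x*b)*(1+4))*((0*b)*(a*6))))+((((x+z)*(z+8))*((b*3)+(z+3)))+(((9*1)*(4+8))+((6*7)*1)))) -> (((((x*y)+(6+y))+y)*(((x*b)*5)*((0*b)*(a*6))))+((((x+z)*(z+8))*((b*3)+(z+3)))+(((9*1)*(4+8))+((6*7)*1))))
Step 2: at LRRL: (0*b) -> 0; overall: (((((x*y)+(6+y))+y)*(((x*b)*5)*((0*b)*(a*6))))+((((x+z)*(z+8))*((b*3)+(z+3)))+(((9*1)*(4+8))+((6*7)*1)))) -> (((((x*y)+(6+y))+y)*(((x*b)*5)*(0*(a*6))))+((((x+z)*(z+8))*((b*3)+(z+3)))+(((9*1)*(4+8))+((6*7)*1))))
Step 3: at LRR: (0*(a*6)) -> 0; overall: (((((x*y)+(6+y))+y)*(((x*b)*5)*(0*(a*6))))+((((x+z)*(z+8))*((b*3)+(z+3)))+(((9*1)*(4+8))+((6*7)*1)))) -> (((((x*y)+(6+y))+y)*(((x*b)*5)*0))+((((x+z)*(z+8))*((b*3)+(z+3)))+(((9*1)*(4+8))+((6*7)*1))))
Step 4: at LR: (((x*b)*5)*0) -> 0; overall: (((((x*y)+(6+y))+y)*(((x*b)*5)*0))+((((x+z)*(z+8))*((b*3)+(z+3)))+(((9*1)*(4+8))+((6*7)*1)))) -> (((((x*y)+(6+y))+y)*0)+((((x+z)*(z+8))*((b*3)+(z+3)))+(((9*1)*(4+8))+((6*7)*1))))
Step 5: at L: ((((x*y)+(6+y))+y)*0) -> 0; overall: (((((x*y)+(6+y))+y)*0)+((((x+z)*(z+8))*((b*3)+(z+3)))+(((9*1)*(4+8))+((6*7)*1)))) -> (0+((((x+z)*(z+8))*((b*3)+(z+3)))+(((9*1)*(4+8))+((6*7)*1))))
Step 6: at root: (0+((((x+z)*(z+8))*((b*3)+(z+3)))+(((9*1)*(4+8))+((6*7)*1)))) -> ((((x+z)*(z+8))*((b*3)+(z+3)))+(((9*1)*(4+8))+((6*7)*1))); overall: (0+((((x+z)*(z+8))*((b*3)+(z+3)))+(((9*1)*(4+8))+((6*7)*1)))) -> ((((x+z)*(z+8))*((b*3)+(z+3)))+(((9*1)*(4+8))+((6*7)*1)))
Step 7: at RLL: (9*1) -> 9; overall: ((((x+z)*(z+8))*((b*3)+(z+3)))+(((9*1)*(4+8))+((6*7)*1))) -> ((((x+z)*(z+8))*((b*3)+(z+3)))+((9*(4+8))+((6*7)*1)))
Step 8: at RLR: (4+8) -> 12; overall: ((((x+z)*(z+8))*((b*3)+(z+3)))+((9*(4+8))+((6*7)*1))) -> ((((x+z)*(z+8))*((b*3)+(z+3)))+((9*12)+((6*7)*1)))
Step 9: at RL: (9*12) -> 108; overall: ((((x+z)*(z+8))*((b*3)+(z+3)))+((9*12)+((6*7)*1))) -> ((((x+z)*(z+8))*((b*3)+(z+3)))+(108+((6*7)*1)))
Step 10: at RR: ((6*7)*1) -> (6*7); overall: ((((x+z)*(z+8))*((b*3)+(z+3)))+(108+((6*7)*1))) -> ((((x+z)*(z+8))*((b*3)+(z+3)))+(108+(6*7)))
Step 11: at RR: (6*7) -> 42; overall: ((((x+z)*(z+8))*((b*3)+(z+3)))+(108+(6*7))) -> ((((x+z)*(z+8))*((b*3)+(z+3)))+(108+42))
Step 12: at R: (108+42) -> 150; overall: ((((x+z)*(z+8))*((b*3)+(z+3)))+(108+42)) -> ((((x+z)*(z+8))*((b*3)+(z+3)))+150)
Fixed point: ((((x+z)*(z+8))*((b*3)+(z+3)))+150)

Answer: ((((x+z)*(z+8))*((b*3)+(z+3)))+150)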